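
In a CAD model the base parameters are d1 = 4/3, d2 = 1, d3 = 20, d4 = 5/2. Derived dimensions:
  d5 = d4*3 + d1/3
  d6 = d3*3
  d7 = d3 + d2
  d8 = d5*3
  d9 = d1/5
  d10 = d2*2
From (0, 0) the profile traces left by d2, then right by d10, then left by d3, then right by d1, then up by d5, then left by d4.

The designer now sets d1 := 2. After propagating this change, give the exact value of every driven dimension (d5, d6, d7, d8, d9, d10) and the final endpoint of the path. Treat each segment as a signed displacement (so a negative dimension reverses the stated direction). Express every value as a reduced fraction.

d5 = 49/6
d6 = 60
d7 = 21
d8 = 49/2
d9 = 2/5
d10 = 2
endpoint = (-39/2, 49/6)

Apply edit: d1 := 2
  d5 = d4*3 + d1/3 = 49/6
  d6 = d3*3 = 60
  d7 = d3 + d2 = 21
  d8 = d5*3 = 49/2
  d9 = d1/5 = 2/5
  d10 = d2*2 = 2
Walk from origin (0, 0):
  seg 1: left by d2 = 1 → (-1, 0)
  seg 2: right by d10 = 2 → (1, 0)
  seg 3: left by d3 = 20 → (-19, 0)
  seg 4: right by d1 = 2 → (-17, 0)
  seg 5: up by d5 = 49/6 → (-17, 49/6)
  seg 6: left by d4 = 5/2 → (-39/2, 49/6)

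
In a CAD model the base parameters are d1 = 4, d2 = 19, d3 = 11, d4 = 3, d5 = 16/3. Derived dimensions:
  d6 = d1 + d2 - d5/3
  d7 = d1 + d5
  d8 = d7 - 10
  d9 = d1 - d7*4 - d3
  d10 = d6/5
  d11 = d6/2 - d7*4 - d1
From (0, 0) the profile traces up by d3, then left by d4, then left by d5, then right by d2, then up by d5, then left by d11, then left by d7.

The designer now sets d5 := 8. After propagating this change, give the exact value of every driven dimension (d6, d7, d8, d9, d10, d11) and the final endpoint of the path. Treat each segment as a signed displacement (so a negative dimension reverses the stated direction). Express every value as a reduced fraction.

Apply edit: d5 := 8
  d6 = d1 + d2 - d5/3 = 61/3
  d7 = d1 + d5 = 12
  d8 = d7 - 10 = 2
  d9 = d1 - d7*4 - d3 = -55
  d10 = d6/5 = 61/15
  d11 = d6/2 - d7*4 - d1 = -251/6
Walk from origin (0, 0):
  seg 1: up by d3 = 11 → (0, 11)
  seg 2: left by d4 = 3 → (-3, 11)
  seg 3: left by d5 = 8 → (-11, 11)
  seg 4: right by d2 = 19 → (8, 11)
  seg 5: up by d5 = 8 → (8, 19)
  seg 6: left by d11 = -251/6 → (299/6, 19)
  seg 7: left by d7 = 12 → (227/6, 19)

d6 = 61/3
d7 = 12
d8 = 2
d9 = -55
d10 = 61/15
d11 = -251/6
endpoint = (227/6, 19)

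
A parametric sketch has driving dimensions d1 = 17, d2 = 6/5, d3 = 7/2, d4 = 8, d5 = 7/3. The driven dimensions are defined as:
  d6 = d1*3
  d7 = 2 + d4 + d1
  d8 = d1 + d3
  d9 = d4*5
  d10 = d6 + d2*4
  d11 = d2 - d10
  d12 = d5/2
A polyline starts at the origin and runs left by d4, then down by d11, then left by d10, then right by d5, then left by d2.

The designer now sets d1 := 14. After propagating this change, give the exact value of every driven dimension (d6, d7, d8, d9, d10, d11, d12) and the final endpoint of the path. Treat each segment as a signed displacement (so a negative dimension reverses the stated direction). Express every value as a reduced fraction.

d6 = 42
d7 = 24
d8 = 35/2
d9 = 40
d10 = 234/5
d11 = -228/5
d12 = 7/6
endpoint = (-161/3, 228/5)

Apply edit: d1 := 14
  d6 = d1*3 = 42
  d7 = 2 + d4 + d1 = 24
  d8 = d1 + d3 = 35/2
  d9 = d4*5 = 40
  d10 = d6 + d2*4 = 234/5
  d11 = d2 - d10 = -228/5
  d12 = d5/2 = 7/6
Walk from origin (0, 0):
  seg 1: left by d4 = 8 → (-8, 0)
  seg 2: down by d11 = -228/5 → (-8, 228/5)
  seg 3: left by d10 = 234/5 → (-274/5, 228/5)
  seg 4: right by d5 = 7/3 → (-787/15, 228/5)
  seg 5: left by d2 = 6/5 → (-161/3, 228/5)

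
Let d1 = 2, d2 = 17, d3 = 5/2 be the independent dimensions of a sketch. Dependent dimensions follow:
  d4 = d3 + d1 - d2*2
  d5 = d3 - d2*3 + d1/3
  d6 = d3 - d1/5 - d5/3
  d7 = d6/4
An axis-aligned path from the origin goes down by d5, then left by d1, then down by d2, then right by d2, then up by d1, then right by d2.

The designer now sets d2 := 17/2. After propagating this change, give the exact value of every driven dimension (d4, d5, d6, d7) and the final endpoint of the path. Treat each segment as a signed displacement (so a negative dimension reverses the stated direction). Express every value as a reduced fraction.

d4 = -25/2
d5 = -67/3
d6 = 859/90
d7 = 859/360
endpoint = (15, 95/6)

Apply edit: d2 := 17/2
  d4 = d3 + d1 - d2*2 = -25/2
  d5 = d3 - d2*3 + d1/3 = -67/3
  d6 = d3 - d1/5 - d5/3 = 859/90
  d7 = d6/4 = 859/360
Walk from origin (0, 0):
  seg 1: down by d5 = -67/3 → (0, 67/3)
  seg 2: left by d1 = 2 → (-2, 67/3)
  seg 3: down by d2 = 17/2 → (-2, 83/6)
  seg 4: right by d2 = 17/2 → (13/2, 83/6)
  seg 5: up by d1 = 2 → (13/2, 95/6)
  seg 6: right by d2 = 17/2 → (15, 95/6)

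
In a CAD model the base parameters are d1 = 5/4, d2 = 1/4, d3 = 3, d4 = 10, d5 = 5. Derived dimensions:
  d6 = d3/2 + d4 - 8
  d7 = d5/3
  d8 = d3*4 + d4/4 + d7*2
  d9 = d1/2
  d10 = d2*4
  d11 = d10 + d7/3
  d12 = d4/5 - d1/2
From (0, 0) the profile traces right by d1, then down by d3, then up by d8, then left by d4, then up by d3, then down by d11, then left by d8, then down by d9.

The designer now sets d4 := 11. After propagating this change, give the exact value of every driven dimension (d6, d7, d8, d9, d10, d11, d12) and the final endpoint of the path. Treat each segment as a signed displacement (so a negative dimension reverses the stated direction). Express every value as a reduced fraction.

Apply edit: d4 := 11
  d6 = d3/2 + d4 - 8 = 9/2
  d7 = d5/3 = 5/3
  d8 = d3*4 + d4/4 + d7*2 = 217/12
  d9 = d1/2 = 5/8
  d10 = d2*4 = 1
  d11 = d10 + d7/3 = 14/9
  d12 = d4/5 - d1/2 = 63/40
Walk from origin (0, 0):
  seg 1: right by d1 = 5/4 → (5/4, 0)
  seg 2: down by d3 = 3 → (5/4, -3)
  seg 3: up by d8 = 217/12 → (5/4, 181/12)
  seg 4: left by d4 = 11 → (-39/4, 181/12)
  seg 5: up by d3 = 3 → (-39/4, 217/12)
  seg 6: down by d11 = 14/9 → (-39/4, 595/36)
  seg 7: left by d8 = 217/12 → (-167/6, 595/36)
  seg 8: down by d9 = 5/8 → (-167/6, 1145/72)

d6 = 9/2
d7 = 5/3
d8 = 217/12
d9 = 5/8
d10 = 1
d11 = 14/9
d12 = 63/40
endpoint = (-167/6, 1145/72)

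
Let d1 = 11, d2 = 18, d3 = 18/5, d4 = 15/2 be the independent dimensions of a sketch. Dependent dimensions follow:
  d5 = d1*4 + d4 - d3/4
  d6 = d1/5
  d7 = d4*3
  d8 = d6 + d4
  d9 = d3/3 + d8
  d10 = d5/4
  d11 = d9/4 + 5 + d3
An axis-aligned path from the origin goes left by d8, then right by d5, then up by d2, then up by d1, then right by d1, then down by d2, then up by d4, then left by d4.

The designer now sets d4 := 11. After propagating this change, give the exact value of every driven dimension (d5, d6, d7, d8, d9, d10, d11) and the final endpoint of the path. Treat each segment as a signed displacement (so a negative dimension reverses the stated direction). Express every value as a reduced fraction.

d5 = 541/10
d6 = 11/5
d7 = 33
d8 = 66/5
d9 = 72/5
d10 = 541/40
d11 = 61/5
endpoint = (409/10, 22)

Apply edit: d4 := 11
  d5 = d1*4 + d4 - d3/4 = 541/10
  d6 = d1/5 = 11/5
  d7 = d4*3 = 33
  d8 = d6 + d4 = 66/5
  d9 = d3/3 + d8 = 72/5
  d10 = d5/4 = 541/40
  d11 = d9/4 + 5 + d3 = 61/5
Walk from origin (0, 0):
  seg 1: left by d8 = 66/5 → (-66/5, 0)
  seg 2: right by d5 = 541/10 → (409/10, 0)
  seg 3: up by d2 = 18 → (409/10, 18)
  seg 4: up by d1 = 11 → (409/10, 29)
  seg 5: right by d1 = 11 → (519/10, 29)
  seg 6: down by d2 = 18 → (519/10, 11)
  seg 7: up by d4 = 11 → (519/10, 22)
  seg 8: left by d4 = 11 → (409/10, 22)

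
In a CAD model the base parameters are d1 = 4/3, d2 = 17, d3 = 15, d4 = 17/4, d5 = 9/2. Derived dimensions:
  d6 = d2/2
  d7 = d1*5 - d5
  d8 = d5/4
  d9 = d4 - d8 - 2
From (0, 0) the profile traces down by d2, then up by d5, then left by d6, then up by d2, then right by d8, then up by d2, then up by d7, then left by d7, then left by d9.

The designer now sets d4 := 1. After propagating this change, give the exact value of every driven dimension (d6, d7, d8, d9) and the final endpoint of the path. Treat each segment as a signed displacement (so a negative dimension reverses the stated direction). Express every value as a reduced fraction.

d6 = 17/2
d7 = 13/6
d8 = 9/8
d9 = -17/8
endpoint = (-89/12, 71/3)

Apply edit: d4 := 1
  d6 = d2/2 = 17/2
  d7 = d1*5 - d5 = 13/6
  d8 = d5/4 = 9/8
  d9 = d4 - d8 - 2 = -17/8
Walk from origin (0, 0):
  seg 1: down by d2 = 17 → (0, -17)
  seg 2: up by d5 = 9/2 → (0, -25/2)
  seg 3: left by d6 = 17/2 → (-17/2, -25/2)
  seg 4: up by d2 = 17 → (-17/2, 9/2)
  seg 5: right by d8 = 9/8 → (-59/8, 9/2)
  seg 6: up by d2 = 17 → (-59/8, 43/2)
  seg 7: up by d7 = 13/6 → (-59/8, 71/3)
  seg 8: left by d7 = 13/6 → (-229/24, 71/3)
  seg 9: left by d9 = -17/8 → (-89/12, 71/3)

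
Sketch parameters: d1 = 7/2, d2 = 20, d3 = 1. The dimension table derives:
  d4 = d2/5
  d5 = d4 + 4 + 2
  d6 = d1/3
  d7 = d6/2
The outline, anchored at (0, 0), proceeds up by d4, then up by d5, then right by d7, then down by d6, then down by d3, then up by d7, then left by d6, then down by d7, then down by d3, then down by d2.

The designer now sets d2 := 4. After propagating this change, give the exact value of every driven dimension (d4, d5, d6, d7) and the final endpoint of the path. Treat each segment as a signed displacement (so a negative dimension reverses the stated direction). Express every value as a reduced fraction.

d4 = 4/5
d5 = 34/5
d6 = 7/6
d7 = 7/12
endpoint = (-7/12, 13/30)

Apply edit: d2 := 4
  d4 = d2/5 = 4/5
  d5 = d4 + 4 + 2 = 34/5
  d6 = d1/3 = 7/6
  d7 = d6/2 = 7/12
Walk from origin (0, 0):
  seg 1: up by d4 = 4/5 → (0, 4/5)
  seg 2: up by d5 = 34/5 → (0, 38/5)
  seg 3: right by d7 = 7/12 → (7/12, 38/5)
  seg 4: down by d6 = 7/6 → (7/12, 193/30)
  seg 5: down by d3 = 1 → (7/12, 163/30)
  seg 6: up by d7 = 7/12 → (7/12, 361/60)
  seg 7: left by d6 = 7/6 → (-7/12, 361/60)
  seg 8: down by d7 = 7/12 → (-7/12, 163/30)
  seg 9: down by d3 = 1 → (-7/12, 133/30)
  seg 10: down by d2 = 4 → (-7/12, 13/30)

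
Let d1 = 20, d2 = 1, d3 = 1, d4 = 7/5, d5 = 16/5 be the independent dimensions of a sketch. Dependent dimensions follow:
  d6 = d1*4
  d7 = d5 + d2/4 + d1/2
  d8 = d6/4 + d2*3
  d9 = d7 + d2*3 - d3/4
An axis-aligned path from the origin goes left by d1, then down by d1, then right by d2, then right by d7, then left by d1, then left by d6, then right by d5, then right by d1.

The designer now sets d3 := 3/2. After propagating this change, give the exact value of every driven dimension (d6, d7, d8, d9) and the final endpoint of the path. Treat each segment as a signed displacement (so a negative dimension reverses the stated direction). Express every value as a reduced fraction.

Apply edit: d3 := 3/2
  d6 = d1*4 = 80
  d7 = d5 + d2/4 + d1/2 = 269/20
  d8 = d6/4 + d2*3 = 23
  d9 = d7 + d2*3 - d3/4 = 643/40
Walk from origin (0, 0):
  seg 1: left by d1 = 20 → (-20, 0)
  seg 2: down by d1 = 20 → (-20, -20)
  seg 3: right by d2 = 1 → (-19, -20)
  seg 4: right by d7 = 269/20 → (-111/20, -20)
  seg 5: left by d1 = 20 → (-511/20, -20)
  seg 6: left by d6 = 80 → (-2111/20, -20)
  seg 7: right by d5 = 16/5 → (-2047/20, -20)
  seg 8: right by d1 = 20 → (-1647/20, -20)

d6 = 80
d7 = 269/20
d8 = 23
d9 = 643/40
endpoint = (-1647/20, -20)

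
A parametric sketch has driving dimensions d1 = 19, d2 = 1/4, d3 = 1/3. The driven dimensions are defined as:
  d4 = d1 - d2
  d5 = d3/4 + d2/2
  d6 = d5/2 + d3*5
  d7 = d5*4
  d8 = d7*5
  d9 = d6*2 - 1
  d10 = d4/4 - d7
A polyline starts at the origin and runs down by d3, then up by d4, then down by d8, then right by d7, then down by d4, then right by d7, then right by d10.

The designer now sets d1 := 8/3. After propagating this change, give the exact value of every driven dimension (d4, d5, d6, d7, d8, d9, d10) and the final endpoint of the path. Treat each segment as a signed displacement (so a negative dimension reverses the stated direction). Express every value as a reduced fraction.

d4 = 29/12
d5 = 5/24
d6 = 85/48
d7 = 5/6
d8 = 25/6
d9 = 61/24
d10 = -11/48
endpoint = (23/16, -9/2)

Apply edit: d1 := 8/3
  d4 = d1 - d2 = 29/12
  d5 = d3/4 + d2/2 = 5/24
  d6 = d5/2 + d3*5 = 85/48
  d7 = d5*4 = 5/6
  d8 = d7*5 = 25/6
  d9 = d6*2 - 1 = 61/24
  d10 = d4/4 - d7 = -11/48
Walk from origin (0, 0):
  seg 1: down by d3 = 1/3 → (0, -1/3)
  seg 2: up by d4 = 29/12 → (0, 25/12)
  seg 3: down by d8 = 25/6 → (0, -25/12)
  seg 4: right by d7 = 5/6 → (5/6, -25/12)
  seg 5: down by d4 = 29/12 → (5/6, -9/2)
  seg 6: right by d7 = 5/6 → (5/3, -9/2)
  seg 7: right by d10 = -11/48 → (23/16, -9/2)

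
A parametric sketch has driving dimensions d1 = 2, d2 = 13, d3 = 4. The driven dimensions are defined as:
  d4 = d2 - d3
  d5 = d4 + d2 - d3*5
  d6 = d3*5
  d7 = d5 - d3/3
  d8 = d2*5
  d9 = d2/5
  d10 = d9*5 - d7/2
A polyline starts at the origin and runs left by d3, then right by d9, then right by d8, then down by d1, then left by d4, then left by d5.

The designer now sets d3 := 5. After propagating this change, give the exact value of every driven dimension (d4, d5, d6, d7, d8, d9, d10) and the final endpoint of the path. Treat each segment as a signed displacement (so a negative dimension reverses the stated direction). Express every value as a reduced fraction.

Apply edit: d3 := 5
  d4 = d2 - d3 = 8
  d5 = d4 + d2 - d3*5 = -4
  d6 = d3*5 = 25
  d7 = d5 - d3/3 = -17/3
  d8 = d2*5 = 65
  d9 = d2/5 = 13/5
  d10 = d9*5 - d7/2 = 95/6
Walk from origin (0, 0):
  seg 1: left by d3 = 5 → (-5, 0)
  seg 2: right by d9 = 13/5 → (-12/5, 0)
  seg 3: right by d8 = 65 → (313/5, 0)
  seg 4: down by d1 = 2 → (313/5, -2)
  seg 5: left by d4 = 8 → (273/5, -2)
  seg 6: left by d5 = -4 → (293/5, -2)

d4 = 8
d5 = -4
d6 = 25
d7 = -17/3
d8 = 65
d9 = 13/5
d10 = 95/6
endpoint = (293/5, -2)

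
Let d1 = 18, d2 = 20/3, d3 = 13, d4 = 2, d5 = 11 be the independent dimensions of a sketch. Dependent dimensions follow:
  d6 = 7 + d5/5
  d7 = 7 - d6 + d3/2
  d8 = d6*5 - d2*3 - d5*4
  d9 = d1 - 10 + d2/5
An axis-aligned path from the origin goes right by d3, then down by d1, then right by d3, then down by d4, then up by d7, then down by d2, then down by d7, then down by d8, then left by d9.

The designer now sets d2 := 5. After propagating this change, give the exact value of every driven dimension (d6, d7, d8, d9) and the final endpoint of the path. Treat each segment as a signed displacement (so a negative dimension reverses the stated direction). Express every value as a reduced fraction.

d6 = 46/5
d7 = 43/10
d8 = -13
d9 = 9
endpoint = (17, -12)

Apply edit: d2 := 5
  d6 = 7 + d5/5 = 46/5
  d7 = 7 - d6 + d3/2 = 43/10
  d8 = d6*5 - d2*3 - d5*4 = -13
  d9 = d1 - 10 + d2/5 = 9
Walk from origin (0, 0):
  seg 1: right by d3 = 13 → (13, 0)
  seg 2: down by d1 = 18 → (13, -18)
  seg 3: right by d3 = 13 → (26, -18)
  seg 4: down by d4 = 2 → (26, -20)
  seg 5: up by d7 = 43/10 → (26, -157/10)
  seg 6: down by d2 = 5 → (26, -207/10)
  seg 7: down by d7 = 43/10 → (26, -25)
  seg 8: down by d8 = -13 → (26, -12)
  seg 9: left by d9 = 9 → (17, -12)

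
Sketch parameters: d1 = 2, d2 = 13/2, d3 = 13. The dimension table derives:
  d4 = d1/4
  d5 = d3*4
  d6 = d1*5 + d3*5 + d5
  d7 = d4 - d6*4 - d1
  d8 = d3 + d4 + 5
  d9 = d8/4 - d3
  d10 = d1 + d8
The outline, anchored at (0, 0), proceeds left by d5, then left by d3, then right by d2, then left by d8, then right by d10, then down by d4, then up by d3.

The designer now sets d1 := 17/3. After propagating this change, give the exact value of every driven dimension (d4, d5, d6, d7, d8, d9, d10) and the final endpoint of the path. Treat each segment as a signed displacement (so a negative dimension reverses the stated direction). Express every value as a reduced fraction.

d4 = 17/12
d5 = 52
d6 = 436/3
d7 = -7027/12
d8 = 233/12
d9 = -391/48
d10 = 301/12
endpoint = (-317/6, 139/12)

Apply edit: d1 := 17/3
  d4 = d1/4 = 17/12
  d5 = d3*4 = 52
  d6 = d1*5 + d3*5 + d5 = 436/3
  d7 = d4 - d6*4 - d1 = -7027/12
  d8 = d3 + d4 + 5 = 233/12
  d9 = d8/4 - d3 = -391/48
  d10 = d1 + d8 = 301/12
Walk from origin (0, 0):
  seg 1: left by d5 = 52 → (-52, 0)
  seg 2: left by d3 = 13 → (-65, 0)
  seg 3: right by d2 = 13/2 → (-117/2, 0)
  seg 4: left by d8 = 233/12 → (-935/12, 0)
  seg 5: right by d10 = 301/12 → (-317/6, 0)
  seg 6: down by d4 = 17/12 → (-317/6, -17/12)
  seg 7: up by d3 = 13 → (-317/6, 139/12)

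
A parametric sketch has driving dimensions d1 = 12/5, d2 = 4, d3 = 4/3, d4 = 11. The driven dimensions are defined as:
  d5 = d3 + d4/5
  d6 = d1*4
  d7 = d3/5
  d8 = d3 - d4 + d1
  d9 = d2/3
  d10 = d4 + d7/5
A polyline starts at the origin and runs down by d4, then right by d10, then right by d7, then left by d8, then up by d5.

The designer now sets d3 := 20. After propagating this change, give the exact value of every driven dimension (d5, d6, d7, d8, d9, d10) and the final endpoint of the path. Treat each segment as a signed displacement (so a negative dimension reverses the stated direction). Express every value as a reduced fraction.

d5 = 111/5
d6 = 48/5
d7 = 4
d8 = 57/5
d9 = 4/3
d10 = 59/5
endpoint = (22/5, 56/5)

Apply edit: d3 := 20
  d5 = d3 + d4/5 = 111/5
  d6 = d1*4 = 48/5
  d7 = d3/5 = 4
  d8 = d3 - d4 + d1 = 57/5
  d9 = d2/3 = 4/3
  d10 = d4 + d7/5 = 59/5
Walk from origin (0, 0):
  seg 1: down by d4 = 11 → (0, -11)
  seg 2: right by d10 = 59/5 → (59/5, -11)
  seg 3: right by d7 = 4 → (79/5, -11)
  seg 4: left by d8 = 57/5 → (22/5, -11)
  seg 5: up by d5 = 111/5 → (22/5, 56/5)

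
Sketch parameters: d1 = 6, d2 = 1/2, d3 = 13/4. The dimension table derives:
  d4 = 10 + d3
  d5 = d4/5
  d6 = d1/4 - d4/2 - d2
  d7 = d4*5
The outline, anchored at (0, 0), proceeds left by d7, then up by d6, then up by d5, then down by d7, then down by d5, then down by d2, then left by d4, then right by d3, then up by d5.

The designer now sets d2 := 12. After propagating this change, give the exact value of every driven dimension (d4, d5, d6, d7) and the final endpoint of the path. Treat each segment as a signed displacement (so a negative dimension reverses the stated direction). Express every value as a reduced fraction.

d4 = 53/4
d5 = 53/20
d6 = -137/8
d7 = 265/4
endpoint = (-305/4, -3709/40)

Apply edit: d2 := 12
  d4 = 10 + d3 = 53/4
  d5 = d4/5 = 53/20
  d6 = d1/4 - d4/2 - d2 = -137/8
  d7 = d4*5 = 265/4
Walk from origin (0, 0):
  seg 1: left by d7 = 265/4 → (-265/4, 0)
  seg 2: up by d6 = -137/8 → (-265/4, -137/8)
  seg 3: up by d5 = 53/20 → (-265/4, -579/40)
  seg 4: down by d7 = 265/4 → (-265/4, -3229/40)
  seg 5: down by d5 = 53/20 → (-265/4, -667/8)
  seg 6: down by d2 = 12 → (-265/4, -763/8)
  seg 7: left by d4 = 53/4 → (-159/2, -763/8)
  seg 8: right by d3 = 13/4 → (-305/4, -763/8)
  seg 9: up by d5 = 53/20 → (-305/4, -3709/40)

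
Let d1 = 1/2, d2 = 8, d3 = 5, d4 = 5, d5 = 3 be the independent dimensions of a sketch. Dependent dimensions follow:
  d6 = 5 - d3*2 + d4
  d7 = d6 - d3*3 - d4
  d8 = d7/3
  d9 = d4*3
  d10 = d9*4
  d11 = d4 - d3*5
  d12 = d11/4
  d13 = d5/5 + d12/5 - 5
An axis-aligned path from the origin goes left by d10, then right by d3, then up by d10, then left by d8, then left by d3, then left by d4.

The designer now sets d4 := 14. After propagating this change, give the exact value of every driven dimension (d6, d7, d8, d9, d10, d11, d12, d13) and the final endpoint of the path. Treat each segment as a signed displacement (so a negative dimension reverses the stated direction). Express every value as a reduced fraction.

d6 = 9
d7 = -20
d8 = -20/3
d9 = 42
d10 = 168
d11 = -11
d12 = -11/4
d13 = -99/20
endpoint = (-526/3, 168)

Apply edit: d4 := 14
  d6 = 5 - d3*2 + d4 = 9
  d7 = d6 - d3*3 - d4 = -20
  d8 = d7/3 = -20/3
  d9 = d4*3 = 42
  d10 = d9*4 = 168
  d11 = d4 - d3*5 = -11
  d12 = d11/4 = -11/4
  d13 = d5/5 + d12/5 - 5 = -99/20
Walk from origin (0, 0):
  seg 1: left by d10 = 168 → (-168, 0)
  seg 2: right by d3 = 5 → (-163, 0)
  seg 3: up by d10 = 168 → (-163, 168)
  seg 4: left by d8 = -20/3 → (-469/3, 168)
  seg 5: left by d3 = 5 → (-484/3, 168)
  seg 6: left by d4 = 14 → (-526/3, 168)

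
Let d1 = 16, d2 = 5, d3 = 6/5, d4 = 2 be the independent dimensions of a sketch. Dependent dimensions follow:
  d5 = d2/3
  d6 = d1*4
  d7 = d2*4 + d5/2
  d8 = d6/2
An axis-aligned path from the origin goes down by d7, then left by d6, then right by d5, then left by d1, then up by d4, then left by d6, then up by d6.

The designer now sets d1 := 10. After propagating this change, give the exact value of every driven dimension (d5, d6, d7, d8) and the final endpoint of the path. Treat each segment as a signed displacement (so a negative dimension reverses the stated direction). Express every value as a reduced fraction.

d5 = 5/3
d6 = 40
d7 = 125/6
d8 = 20
endpoint = (-265/3, 127/6)

Apply edit: d1 := 10
  d5 = d2/3 = 5/3
  d6 = d1*4 = 40
  d7 = d2*4 + d5/2 = 125/6
  d8 = d6/2 = 20
Walk from origin (0, 0):
  seg 1: down by d7 = 125/6 → (0, -125/6)
  seg 2: left by d6 = 40 → (-40, -125/6)
  seg 3: right by d5 = 5/3 → (-115/3, -125/6)
  seg 4: left by d1 = 10 → (-145/3, -125/6)
  seg 5: up by d4 = 2 → (-145/3, -113/6)
  seg 6: left by d6 = 40 → (-265/3, -113/6)
  seg 7: up by d6 = 40 → (-265/3, 127/6)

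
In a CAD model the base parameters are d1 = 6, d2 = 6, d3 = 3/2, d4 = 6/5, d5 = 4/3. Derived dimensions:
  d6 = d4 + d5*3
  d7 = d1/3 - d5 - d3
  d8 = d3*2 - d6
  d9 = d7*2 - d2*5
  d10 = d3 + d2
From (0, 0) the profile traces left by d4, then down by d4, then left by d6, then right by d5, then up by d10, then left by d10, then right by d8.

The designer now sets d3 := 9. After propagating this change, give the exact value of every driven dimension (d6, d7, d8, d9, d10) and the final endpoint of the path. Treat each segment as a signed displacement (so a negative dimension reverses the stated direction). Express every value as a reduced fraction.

d6 = 26/5
d7 = -25/3
d8 = 64/5
d9 = -140/3
d10 = 15
endpoint = (-109/15, 69/5)

Apply edit: d3 := 9
  d6 = d4 + d5*3 = 26/5
  d7 = d1/3 - d5 - d3 = -25/3
  d8 = d3*2 - d6 = 64/5
  d9 = d7*2 - d2*5 = -140/3
  d10 = d3 + d2 = 15
Walk from origin (0, 0):
  seg 1: left by d4 = 6/5 → (-6/5, 0)
  seg 2: down by d4 = 6/5 → (-6/5, -6/5)
  seg 3: left by d6 = 26/5 → (-32/5, -6/5)
  seg 4: right by d5 = 4/3 → (-76/15, -6/5)
  seg 5: up by d10 = 15 → (-76/15, 69/5)
  seg 6: left by d10 = 15 → (-301/15, 69/5)
  seg 7: right by d8 = 64/5 → (-109/15, 69/5)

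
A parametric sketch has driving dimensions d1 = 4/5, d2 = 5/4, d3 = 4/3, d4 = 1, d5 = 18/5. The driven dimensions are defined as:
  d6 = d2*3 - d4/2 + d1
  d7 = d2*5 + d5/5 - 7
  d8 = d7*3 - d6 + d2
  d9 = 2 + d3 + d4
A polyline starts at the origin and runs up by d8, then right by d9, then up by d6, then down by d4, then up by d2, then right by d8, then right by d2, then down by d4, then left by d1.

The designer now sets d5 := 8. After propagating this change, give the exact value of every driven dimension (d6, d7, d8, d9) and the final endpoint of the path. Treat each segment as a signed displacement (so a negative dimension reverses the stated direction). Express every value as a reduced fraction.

d6 = 81/20
d7 = 17/20
d8 = -1/4
d9 = 13/3
endpoint = (68/15, 61/20)

Apply edit: d5 := 8
  d6 = d2*3 - d4/2 + d1 = 81/20
  d7 = d2*5 + d5/5 - 7 = 17/20
  d8 = d7*3 - d6 + d2 = -1/4
  d9 = 2 + d3 + d4 = 13/3
Walk from origin (0, 0):
  seg 1: up by d8 = -1/4 → (0, -1/4)
  seg 2: right by d9 = 13/3 → (13/3, -1/4)
  seg 3: up by d6 = 81/20 → (13/3, 19/5)
  seg 4: down by d4 = 1 → (13/3, 14/5)
  seg 5: up by d2 = 5/4 → (13/3, 81/20)
  seg 6: right by d8 = -1/4 → (49/12, 81/20)
  seg 7: right by d2 = 5/4 → (16/3, 81/20)
  seg 8: down by d4 = 1 → (16/3, 61/20)
  seg 9: left by d1 = 4/5 → (68/15, 61/20)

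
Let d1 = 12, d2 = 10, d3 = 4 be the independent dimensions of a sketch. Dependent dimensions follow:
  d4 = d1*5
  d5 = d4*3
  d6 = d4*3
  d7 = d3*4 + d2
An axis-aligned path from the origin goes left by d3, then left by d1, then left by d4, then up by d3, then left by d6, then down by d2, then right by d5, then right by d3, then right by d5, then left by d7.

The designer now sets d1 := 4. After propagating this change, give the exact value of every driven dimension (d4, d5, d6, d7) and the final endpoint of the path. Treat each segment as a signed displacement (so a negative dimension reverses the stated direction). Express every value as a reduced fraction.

Apply edit: d1 := 4
  d4 = d1*5 = 20
  d5 = d4*3 = 60
  d6 = d4*3 = 60
  d7 = d3*4 + d2 = 26
Walk from origin (0, 0):
  seg 1: left by d3 = 4 → (-4, 0)
  seg 2: left by d1 = 4 → (-8, 0)
  seg 3: left by d4 = 20 → (-28, 0)
  seg 4: up by d3 = 4 → (-28, 4)
  seg 5: left by d6 = 60 → (-88, 4)
  seg 6: down by d2 = 10 → (-88, -6)
  seg 7: right by d5 = 60 → (-28, -6)
  seg 8: right by d3 = 4 → (-24, -6)
  seg 9: right by d5 = 60 → (36, -6)
  seg 10: left by d7 = 26 → (10, -6)

d4 = 20
d5 = 60
d6 = 60
d7 = 26
endpoint = (10, -6)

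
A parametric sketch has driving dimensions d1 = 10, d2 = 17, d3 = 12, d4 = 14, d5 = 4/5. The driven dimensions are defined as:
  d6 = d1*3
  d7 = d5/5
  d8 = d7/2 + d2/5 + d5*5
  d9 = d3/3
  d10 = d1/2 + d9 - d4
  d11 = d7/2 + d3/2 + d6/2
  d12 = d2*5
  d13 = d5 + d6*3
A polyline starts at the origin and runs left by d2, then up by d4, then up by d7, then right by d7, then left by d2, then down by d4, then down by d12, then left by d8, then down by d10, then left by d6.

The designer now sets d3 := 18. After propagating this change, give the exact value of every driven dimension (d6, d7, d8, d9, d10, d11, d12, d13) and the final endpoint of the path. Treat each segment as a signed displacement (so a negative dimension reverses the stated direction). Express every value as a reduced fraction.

Apply edit: d3 := 18
  d6 = d1*3 = 30
  d7 = d5/5 = 4/25
  d8 = d7/2 + d2/5 + d5*5 = 187/25
  d9 = d3/3 = 6
  d10 = d1/2 + d9 - d4 = -3
  d11 = d7/2 + d3/2 + d6/2 = 602/25
  d12 = d2*5 = 85
  d13 = d5 + d6*3 = 454/5
Walk from origin (0, 0):
  seg 1: left by d2 = 17 → (-17, 0)
  seg 2: up by d4 = 14 → (-17, 14)
  seg 3: up by d7 = 4/25 → (-17, 354/25)
  seg 4: right by d7 = 4/25 → (-421/25, 354/25)
  seg 5: left by d2 = 17 → (-846/25, 354/25)
  seg 6: down by d4 = 14 → (-846/25, 4/25)
  seg 7: down by d12 = 85 → (-846/25, -2121/25)
  seg 8: left by d8 = 187/25 → (-1033/25, -2121/25)
  seg 9: down by d10 = -3 → (-1033/25, -2046/25)
  seg 10: left by d6 = 30 → (-1783/25, -2046/25)

d6 = 30
d7 = 4/25
d8 = 187/25
d9 = 6
d10 = -3
d11 = 602/25
d12 = 85
d13 = 454/5
endpoint = (-1783/25, -2046/25)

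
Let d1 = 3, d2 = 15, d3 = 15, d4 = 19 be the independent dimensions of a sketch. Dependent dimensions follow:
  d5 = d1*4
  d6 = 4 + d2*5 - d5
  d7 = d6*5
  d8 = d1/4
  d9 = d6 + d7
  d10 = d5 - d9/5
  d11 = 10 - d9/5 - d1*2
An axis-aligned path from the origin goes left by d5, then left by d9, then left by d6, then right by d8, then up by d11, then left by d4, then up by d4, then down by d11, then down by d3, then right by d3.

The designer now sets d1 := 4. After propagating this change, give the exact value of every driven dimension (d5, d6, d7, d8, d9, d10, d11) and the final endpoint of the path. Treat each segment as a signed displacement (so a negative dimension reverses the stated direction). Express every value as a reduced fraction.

d5 = 16
d6 = 63
d7 = 315
d8 = 1
d9 = 378
d10 = -298/5
d11 = -368/5
endpoint = (-460, 4)

Apply edit: d1 := 4
  d5 = d1*4 = 16
  d6 = 4 + d2*5 - d5 = 63
  d7 = d6*5 = 315
  d8 = d1/4 = 1
  d9 = d6 + d7 = 378
  d10 = d5 - d9/5 = -298/5
  d11 = 10 - d9/5 - d1*2 = -368/5
Walk from origin (0, 0):
  seg 1: left by d5 = 16 → (-16, 0)
  seg 2: left by d9 = 378 → (-394, 0)
  seg 3: left by d6 = 63 → (-457, 0)
  seg 4: right by d8 = 1 → (-456, 0)
  seg 5: up by d11 = -368/5 → (-456, -368/5)
  seg 6: left by d4 = 19 → (-475, -368/5)
  seg 7: up by d4 = 19 → (-475, -273/5)
  seg 8: down by d11 = -368/5 → (-475, 19)
  seg 9: down by d3 = 15 → (-475, 4)
  seg 10: right by d3 = 15 → (-460, 4)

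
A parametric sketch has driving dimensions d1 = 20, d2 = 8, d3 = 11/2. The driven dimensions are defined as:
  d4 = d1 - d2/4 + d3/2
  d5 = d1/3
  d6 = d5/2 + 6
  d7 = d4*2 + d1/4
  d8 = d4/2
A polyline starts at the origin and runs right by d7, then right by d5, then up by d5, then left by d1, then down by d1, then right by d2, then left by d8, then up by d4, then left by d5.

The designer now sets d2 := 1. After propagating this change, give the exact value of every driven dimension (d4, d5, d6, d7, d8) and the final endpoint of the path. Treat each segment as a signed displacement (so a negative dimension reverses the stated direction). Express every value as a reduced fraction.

Apply edit: d2 := 1
  d4 = d1 - d2/4 + d3/2 = 45/2
  d5 = d1/3 = 20/3
  d6 = d5/2 + 6 = 28/3
  d7 = d4*2 + d1/4 = 50
  d8 = d4/2 = 45/4
Walk from origin (0, 0):
  seg 1: right by d7 = 50 → (50, 0)
  seg 2: right by d5 = 20/3 → (170/3, 0)
  seg 3: up by d5 = 20/3 → (170/3, 20/3)
  seg 4: left by d1 = 20 → (110/3, 20/3)
  seg 5: down by d1 = 20 → (110/3, -40/3)
  seg 6: right by d2 = 1 → (113/3, -40/3)
  seg 7: left by d8 = 45/4 → (317/12, -40/3)
  seg 8: up by d4 = 45/2 → (317/12, 55/6)
  seg 9: left by d5 = 20/3 → (79/4, 55/6)

d4 = 45/2
d5 = 20/3
d6 = 28/3
d7 = 50
d8 = 45/4
endpoint = (79/4, 55/6)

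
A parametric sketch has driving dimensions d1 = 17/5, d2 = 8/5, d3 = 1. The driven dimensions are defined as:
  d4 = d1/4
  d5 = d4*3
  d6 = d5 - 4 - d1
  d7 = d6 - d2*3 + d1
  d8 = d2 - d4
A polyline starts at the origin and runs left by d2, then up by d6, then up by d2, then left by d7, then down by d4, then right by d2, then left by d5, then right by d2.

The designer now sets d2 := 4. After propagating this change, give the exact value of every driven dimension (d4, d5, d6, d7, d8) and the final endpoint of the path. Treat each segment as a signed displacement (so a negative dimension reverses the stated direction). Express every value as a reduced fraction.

d4 = 17/20
d5 = 51/20
d6 = -97/20
d7 = -269/20
d8 = 63/20
endpoint = (149/10, -17/10)

Apply edit: d2 := 4
  d4 = d1/4 = 17/20
  d5 = d4*3 = 51/20
  d6 = d5 - 4 - d1 = -97/20
  d7 = d6 - d2*3 + d1 = -269/20
  d8 = d2 - d4 = 63/20
Walk from origin (0, 0):
  seg 1: left by d2 = 4 → (-4, 0)
  seg 2: up by d6 = -97/20 → (-4, -97/20)
  seg 3: up by d2 = 4 → (-4, -17/20)
  seg 4: left by d7 = -269/20 → (189/20, -17/20)
  seg 5: down by d4 = 17/20 → (189/20, -17/10)
  seg 6: right by d2 = 4 → (269/20, -17/10)
  seg 7: left by d5 = 51/20 → (109/10, -17/10)
  seg 8: right by d2 = 4 → (149/10, -17/10)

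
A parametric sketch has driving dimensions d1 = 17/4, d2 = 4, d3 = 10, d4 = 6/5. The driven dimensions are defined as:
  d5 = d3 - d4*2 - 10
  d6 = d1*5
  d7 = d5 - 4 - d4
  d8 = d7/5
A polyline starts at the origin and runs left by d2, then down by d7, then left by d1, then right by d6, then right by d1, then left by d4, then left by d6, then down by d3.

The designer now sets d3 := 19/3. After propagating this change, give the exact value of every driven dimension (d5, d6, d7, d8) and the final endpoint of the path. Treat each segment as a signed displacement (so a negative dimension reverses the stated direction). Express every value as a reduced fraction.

Apply edit: d3 := 19/3
  d5 = d3 - d4*2 - 10 = -91/15
  d6 = d1*5 = 85/4
  d7 = d5 - 4 - d4 = -169/15
  d8 = d7/5 = -169/75
Walk from origin (0, 0):
  seg 1: left by d2 = 4 → (-4, 0)
  seg 2: down by d7 = -169/15 → (-4, 169/15)
  seg 3: left by d1 = 17/4 → (-33/4, 169/15)
  seg 4: right by d6 = 85/4 → (13, 169/15)
  seg 5: right by d1 = 17/4 → (69/4, 169/15)
  seg 6: left by d4 = 6/5 → (321/20, 169/15)
  seg 7: left by d6 = 85/4 → (-26/5, 169/15)
  seg 8: down by d3 = 19/3 → (-26/5, 74/15)

d5 = -91/15
d6 = 85/4
d7 = -169/15
d8 = -169/75
endpoint = (-26/5, 74/15)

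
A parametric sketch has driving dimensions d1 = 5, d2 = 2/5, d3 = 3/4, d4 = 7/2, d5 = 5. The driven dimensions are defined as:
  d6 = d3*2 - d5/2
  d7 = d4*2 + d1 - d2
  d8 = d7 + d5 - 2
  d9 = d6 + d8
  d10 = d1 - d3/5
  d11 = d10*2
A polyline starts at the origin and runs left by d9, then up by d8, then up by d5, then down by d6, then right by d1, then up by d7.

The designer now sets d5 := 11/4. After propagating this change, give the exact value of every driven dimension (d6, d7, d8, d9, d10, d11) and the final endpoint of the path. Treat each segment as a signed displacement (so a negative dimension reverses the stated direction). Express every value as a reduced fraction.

d6 = 1/8
d7 = 58/5
d8 = 247/20
d9 = 499/40
d10 = 97/20
d11 = 97/10
endpoint = (-299/40, 1063/40)

Apply edit: d5 := 11/4
  d6 = d3*2 - d5/2 = 1/8
  d7 = d4*2 + d1 - d2 = 58/5
  d8 = d7 + d5 - 2 = 247/20
  d9 = d6 + d8 = 499/40
  d10 = d1 - d3/5 = 97/20
  d11 = d10*2 = 97/10
Walk from origin (0, 0):
  seg 1: left by d9 = 499/40 → (-499/40, 0)
  seg 2: up by d8 = 247/20 → (-499/40, 247/20)
  seg 3: up by d5 = 11/4 → (-499/40, 151/10)
  seg 4: down by d6 = 1/8 → (-499/40, 599/40)
  seg 5: right by d1 = 5 → (-299/40, 599/40)
  seg 6: up by d7 = 58/5 → (-299/40, 1063/40)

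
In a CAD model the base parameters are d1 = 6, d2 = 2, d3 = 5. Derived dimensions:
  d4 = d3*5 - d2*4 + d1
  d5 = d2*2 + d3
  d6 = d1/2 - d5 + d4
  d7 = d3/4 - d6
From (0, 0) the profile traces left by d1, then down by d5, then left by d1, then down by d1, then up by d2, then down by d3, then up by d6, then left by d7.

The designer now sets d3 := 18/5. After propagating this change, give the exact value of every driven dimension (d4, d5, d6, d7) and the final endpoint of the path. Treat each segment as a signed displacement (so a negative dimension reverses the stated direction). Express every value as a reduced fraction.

Apply edit: d3 := 18/5
  d4 = d3*5 - d2*4 + d1 = 16
  d5 = d2*2 + d3 = 38/5
  d6 = d1/2 - d5 + d4 = 57/5
  d7 = d3/4 - d6 = -21/2
Walk from origin (0, 0):
  seg 1: left by d1 = 6 → (-6, 0)
  seg 2: down by d5 = 38/5 → (-6, -38/5)
  seg 3: left by d1 = 6 → (-12, -38/5)
  seg 4: down by d1 = 6 → (-12, -68/5)
  seg 5: up by d2 = 2 → (-12, -58/5)
  seg 6: down by d3 = 18/5 → (-12, -76/5)
  seg 7: up by d6 = 57/5 → (-12, -19/5)
  seg 8: left by d7 = -21/2 → (-3/2, -19/5)

d4 = 16
d5 = 38/5
d6 = 57/5
d7 = -21/2
endpoint = (-3/2, -19/5)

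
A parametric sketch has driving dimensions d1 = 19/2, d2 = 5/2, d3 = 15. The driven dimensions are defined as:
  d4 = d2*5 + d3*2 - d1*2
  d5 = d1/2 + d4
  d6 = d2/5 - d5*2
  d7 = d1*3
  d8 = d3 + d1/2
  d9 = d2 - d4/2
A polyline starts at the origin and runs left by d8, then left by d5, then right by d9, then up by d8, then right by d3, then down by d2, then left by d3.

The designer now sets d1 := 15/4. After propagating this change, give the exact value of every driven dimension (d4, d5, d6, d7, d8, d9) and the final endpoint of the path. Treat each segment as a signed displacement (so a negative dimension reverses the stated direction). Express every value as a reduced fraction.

Apply edit: d1 := 15/4
  d4 = d2*5 + d3*2 - d1*2 = 35
  d5 = d1/2 + d4 = 295/8
  d6 = d2/5 - d5*2 = -293/4
  d7 = d1*3 = 45/4
  d8 = d3 + d1/2 = 135/8
  d9 = d2 - d4/2 = -15
Walk from origin (0, 0):
  seg 1: left by d8 = 135/8 → (-135/8, 0)
  seg 2: left by d5 = 295/8 → (-215/4, 0)
  seg 3: right by d9 = -15 → (-275/4, 0)
  seg 4: up by d8 = 135/8 → (-275/4, 135/8)
  seg 5: right by d3 = 15 → (-215/4, 135/8)
  seg 6: down by d2 = 5/2 → (-215/4, 115/8)
  seg 7: left by d3 = 15 → (-275/4, 115/8)

d4 = 35
d5 = 295/8
d6 = -293/4
d7 = 45/4
d8 = 135/8
d9 = -15
endpoint = (-275/4, 115/8)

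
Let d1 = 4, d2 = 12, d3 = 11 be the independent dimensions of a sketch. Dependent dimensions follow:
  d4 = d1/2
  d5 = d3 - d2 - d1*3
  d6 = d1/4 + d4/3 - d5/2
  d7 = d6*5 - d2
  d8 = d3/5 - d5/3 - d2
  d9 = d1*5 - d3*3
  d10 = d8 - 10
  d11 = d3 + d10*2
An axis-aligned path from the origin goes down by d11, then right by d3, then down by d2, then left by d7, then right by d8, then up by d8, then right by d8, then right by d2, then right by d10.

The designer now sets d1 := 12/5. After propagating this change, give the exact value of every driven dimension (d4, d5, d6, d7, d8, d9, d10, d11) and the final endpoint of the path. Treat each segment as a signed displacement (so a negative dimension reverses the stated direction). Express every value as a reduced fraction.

Apply edit: d1 := 12/5
  d4 = d1/2 = 6/5
  d5 = d3 - d2 - d1*3 = -41/5
  d6 = d1/4 + d4/3 - d5/2 = 51/10
  d7 = d6*5 - d2 = 27/2
  d8 = d3/5 - d5/3 - d2 = -106/15
  d9 = d1*5 - d3*3 = -21
  d10 = d8 - 10 = -256/15
  d11 = d3 + d10*2 = -347/15
Walk from origin (0, 0):
  seg 1: down by d11 = -347/15 → (0, 347/15)
  seg 2: right by d3 = 11 → (11, 347/15)
  seg 3: down by d2 = 12 → (11, 167/15)
  seg 4: left by d7 = 27/2 → (-5/2, 167/15)
  seg 5: right by d8 = -106/15 → (-287/30, 167/15)
  seg 6: up by d8 = -106/15 → (-287/30, 61/15)
  seg 7: right by d8 = -106/15 → (-499/30, 61/15)
  seg 8: right by d2 = 12 → (-139/30, 61/15)
  seg 9: right by d10 = -256/15 → (-217/10, 61/15)

d4 = 6/5
d5 = -41/5
d6 = 51/10
d7 = 27/2
d8 = -106/15
d9 = -21
d10 = -256/15
d11 = -347/15
endpoint = (-217/10, 61/15)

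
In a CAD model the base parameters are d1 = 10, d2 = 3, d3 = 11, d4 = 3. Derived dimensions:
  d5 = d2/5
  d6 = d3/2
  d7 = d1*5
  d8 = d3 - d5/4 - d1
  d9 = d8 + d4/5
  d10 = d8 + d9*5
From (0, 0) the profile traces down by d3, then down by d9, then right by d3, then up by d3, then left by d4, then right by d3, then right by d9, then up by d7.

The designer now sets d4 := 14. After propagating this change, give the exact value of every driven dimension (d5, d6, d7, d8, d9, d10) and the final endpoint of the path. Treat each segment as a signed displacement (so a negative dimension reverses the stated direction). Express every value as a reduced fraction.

Apply edit: d4 := 14
  d5 = d2/5 = 3/5
  d6 = d3/2 = 11/2
  d7 = d1*5 = 50
  d8 = d3 - d5/4 - d1 = 17/20
  d9 = d8 + d4/5 = 73/20
  d10 = d8 + d9*5 = 191/10
Walk from origin (0, 0):
  seg 1: down by d3 = 11 → (0, -11)
  seg 2: down by d9 = 73/20 → (0, -293/20)
  seg 3: right by d3 = 11 → (11, -293/20)
  seg 4: up by d3 = 11 → (11, -73/20)
  seg 5: left by d4 = 14 → (-3, -73/20)
  seg 6: right by d3 = 11 → (8, -73/20)
  seg 7: right by d9 = 73/20 → (233/20, -73/20)
  seg 8: up by d7 = 50 → (233/20, 927/20)

d5 = 3/5
d6 = 11/2
d7 = 50
d8 = 17/20
d9 = 73/20
d10 = 191/10
endpoint = (233/20, 927/20)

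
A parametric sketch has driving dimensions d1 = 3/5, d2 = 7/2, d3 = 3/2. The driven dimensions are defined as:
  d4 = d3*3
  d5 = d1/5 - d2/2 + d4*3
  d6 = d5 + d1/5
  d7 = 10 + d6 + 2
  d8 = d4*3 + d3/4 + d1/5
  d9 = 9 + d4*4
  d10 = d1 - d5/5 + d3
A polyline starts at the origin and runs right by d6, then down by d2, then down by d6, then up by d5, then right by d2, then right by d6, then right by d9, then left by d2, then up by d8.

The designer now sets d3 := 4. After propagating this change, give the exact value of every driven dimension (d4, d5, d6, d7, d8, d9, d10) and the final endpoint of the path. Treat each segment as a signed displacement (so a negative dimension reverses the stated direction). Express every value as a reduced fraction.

Apply edit: d3 := 4
  d4 = d3*3 = 12
  d5 = d1/5 - d2/2 + d4*3 = 3437/100
  d6 = d5 + d1/5 = 3449/100
  d7 = 10 + d6 + 2 = 4649/100
  d8 = d4*3 + d3/4 + d1/5 = 928/25
  d9 = 9 + d4*4 = 57
  d10 = d1 - d5/5 + d3 = -1137/500
Walk from origin (0, 0):
  seg 1: right by d6 = 3449/100 → (3449/100, 0)
  seg 2: down by d2 = 7/2 → (3449/100, -7/2)
  seg 3: down by d6 = 3449/100 → (3449/100, -3799/100)
  seg 4: up by d5 = 3437/100 → (3449/100, -181/50)
  seg 5: right by d2 = 7/2 → (3799/100, -181/50)
  seg 6: right by d6 = 3449/100 → (1812/25, -181/50)
  seg 7: right by d9 = 57 → (3237/25, -181/50)
  seg 8: left by d2 = 7/2 → (6299/50, -181/50)
  seg 9: up by d8 = 928/25 → (6299/50, 67/2)

d4 = 12
d5 = 3437/100
d6 = 3449/100
d7 = 4649/100
d8 = 928/25
d9 = 57
d10 = -1137/500
endpoint = (6299/50, 67/2)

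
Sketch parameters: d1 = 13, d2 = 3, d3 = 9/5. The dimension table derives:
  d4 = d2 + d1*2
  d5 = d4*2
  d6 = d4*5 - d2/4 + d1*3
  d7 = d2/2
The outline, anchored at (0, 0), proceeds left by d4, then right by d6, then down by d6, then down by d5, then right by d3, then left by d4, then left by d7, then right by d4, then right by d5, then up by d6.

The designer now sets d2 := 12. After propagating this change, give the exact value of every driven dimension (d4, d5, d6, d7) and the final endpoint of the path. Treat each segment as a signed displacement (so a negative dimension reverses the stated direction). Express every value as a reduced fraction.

d4 = 38
d5 = 76
d6 = 226
d7 = 6
endpoint = (1299/5, -76)

Apply edit: d2 := 12
  d4 = d2 + d1*2 = 38
  d5 = d4*2 = 76
  d6 = d4*5 - d2/4 + d1*3 = 226
  d7 = d2/2 = 6
Walk from origin (0, 0):
  seg 1: left by d4 = 38 → (-38, 0)
  seg 2: right by d6 = 226 → (188, 0)
  seg 3: down by d6 = 226 → (188, -226)
  seg 4: down by d5 = 76 → (188, -302)
  seg 5: right by d3 = 9/5 → (949/5, -302)
  seg 6: left by d4 = 38 → (759/5, -302)
  seg 7: left by d7 = 6 → (729/5, -302)
  seg 8: right by d4 = 38 → (919/5, -302)
  seg 9: right by d5 = 76 → (1299/5, -302)
  seg 10: up by d6 = 226 → (1299/5, -76)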